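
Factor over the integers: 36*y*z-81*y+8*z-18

Group as (36*y*z-81*y) + (8*z-18) = 9*y*(4*z-9) + 2*(4*z-9).
Both groups share the factor (4*z-9).

(4*z-9)*(9*y+2)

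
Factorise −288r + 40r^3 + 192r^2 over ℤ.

Pull out the common factor 8r, then factor the remaining trinomial.

8r(5r − 6)(r + 6)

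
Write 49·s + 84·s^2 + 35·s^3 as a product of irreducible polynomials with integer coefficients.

7·s·(5·s + 7)·(s + 1)

Pull out the common factor 7·s, then factor the remaining trinomial.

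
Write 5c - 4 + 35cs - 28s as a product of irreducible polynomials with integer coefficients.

Group as (35cs + 5c) + (-28s - 4) = 5c(7s + 1) - 4(7s + 1).
Both groups share the factor (7s + 1).

(5c - 4)(7s + 1)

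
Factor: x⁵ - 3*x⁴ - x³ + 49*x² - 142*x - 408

(x + 2)*(x + 3)*(x - 4)*(x² - 4*x + 17)

Testing divisors of the constant over divisors of the leading coefficient, x = 4 is a root, giving the factor (x - 4) and quotient x⁴ + x³ + 3*x² + 61*x + 102.
Continuing, x = -2 is a root, so (x + 2) divides it; the quotient is x³ - x² + 5*x + 51.
Continuing, x = -3 is a root, giving the factor (x + 3) and quotient x² - 4*x + 17.
The quadratic x² - 4*x + 17 has discriminant -52 < 0 and is irreducible over ℤ.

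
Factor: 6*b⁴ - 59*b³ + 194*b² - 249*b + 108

Trying the rational-root candidates, b = 3 is a root, giving the factor (b - 3) and quotient 6*b³ - 41*b² + 71*b - 36.
Then b = 1 is a root, so (b - 1) is a factor; dividing leaves 6*b² - 35*b + 36.
The remaining quadratic factors as (2*b - 9)(3*b - 4).

(2*b - 9)*(3*b - 4)*(b - 1)*(b - 3)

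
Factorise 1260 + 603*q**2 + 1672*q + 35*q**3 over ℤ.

Testing divisors of the constant over divisors of the leading coefficient, q = -9/5 is a root, so (5*q + 9) is a factor; dividing leaves 7*q**2 + 108*q + 140.
The remaining quadratic factors as (7*q + 10)(q + 14).

(5*q + 9)*(7*q + 10)*(q + 14)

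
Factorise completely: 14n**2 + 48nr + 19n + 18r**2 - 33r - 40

Group: 2n(7n + 3r - 8) + (6r + 5)(7n + 3r - 8); both groups contain (7n + 3r - 8).

(2n + 6r + 5)(7n + 3r - 8)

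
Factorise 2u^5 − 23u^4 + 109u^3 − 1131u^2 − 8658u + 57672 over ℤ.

Among the possible rational roots, u = 9/2 is a root, so (2u − 9) is a factor; dividing leaves u^4 − 7u^3 + 23u^2 − 462u − 6408.
Next, u = −6 is a root, giving the factor (u + 6) and quotient u^3 − 13u^2 + 101u − 1068.
Continuing, u = 12 is a root, giving the factor (u − 12) and quotient u^2 − u + 89.
The quadratic u^2 − u + 89 has discriminant −355 < 0 and is irreducible over ℤ.

(2u − 9)(u + 6)(u − 12)(u^2 − u + 89)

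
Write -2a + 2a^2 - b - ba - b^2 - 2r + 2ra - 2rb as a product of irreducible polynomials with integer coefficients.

Group: -b(2r + b + 2a) + (a - 1)(2r + b + 2a); both groups contain (2r + b + 2a).

-(b - a + 1)(2r + b + 2a)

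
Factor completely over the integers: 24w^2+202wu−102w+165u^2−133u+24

(12w+11u−3)(2w+15u−8)

Group: 2w(12w+11u−3) + (15u−8)(12w+11u−3); both groups contain (12w+11u−3).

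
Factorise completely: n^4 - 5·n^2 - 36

(n + 3)·(n - 3)·(n^2 + 4)

Substitute u = n^2 to get a quadratic in u, then factor.
n^2 - 9 is a difference of squares.
n^2 + 4 is irreducible over ℤ (sum of squares).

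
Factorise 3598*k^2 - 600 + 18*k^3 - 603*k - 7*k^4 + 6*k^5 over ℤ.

(2*k - 1)*(3*k + 1)*(k + 8)*(k^2 - 9*k + 75)

By the rational root theorem, k = 1/2 is a root, so (2*k - 1) divides it; the quotient is 3*k^4 - 2*k^3 + 8*k^2 + 1803*k + 600.
Next, k = -1/3 is a root, giving the factor (3*k + 1) and quotient k^3 - k^2 + 3*k + 600.
Continuing, k = -8 is a root, giving the factor (k + 8) and quotient k^2 - 9*k + 75.
The quadratic k^2 - 9*k + 75 has discriminant -219 < 0 and is irreducible over ℤ.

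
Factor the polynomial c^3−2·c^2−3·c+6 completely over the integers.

Group as (c^3−3·c) + (−2·c^2+6) = c·(c^2−3) − 2·(c^2−3).
Both groups share the factor (c^2−3).

(c−2)·(c^2−3)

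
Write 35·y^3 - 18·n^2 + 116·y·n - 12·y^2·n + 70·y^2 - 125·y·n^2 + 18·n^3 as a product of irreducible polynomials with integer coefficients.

Group: 5·y·(7·y^2 - 15·y·n + 14·y + 2·n^2 - 2·n) + 9·n·(7·y^2 - 15·y·n + 14·y + 2·n^2 - 2·n); both groups contain (7·y^2 - 15·y·n + 14·y + 2·n^2 - 2·n), so (5·y + 9·n) is a factor with cofactor 7·y^2 - 15·y·n + 14·y + 2·n^2 - 2·n.
The cofactor groups again: 7·y^2 - 15·y·n + 14·y + 2·n^2 - 2·n = y·(7·y - n) + (-2·n + 2)·(7·y - n); both groups contain (7·y - n), giving (y - 2·n + 2)·(7·y - n).

(y - 2·n + 2)·(7·y - n)·(5·y + 9·n)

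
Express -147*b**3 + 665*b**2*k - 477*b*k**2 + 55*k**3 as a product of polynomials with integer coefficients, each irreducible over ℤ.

Group: 3*b*(-49*b**2 + 42*b*k - 5*k**2) - 11*k*(-49*b**2 + 42*b*k - 5*k**2); both groups contain (-49*b**2 + 42*b*k - 5*k**2), so (3*b - 11*k) is a factor with cofactor -49*b**2 + 42*b*k - 5*k**2.
The cofactor groups again: -49*b**2 + 42*b*k - 5*k**2 = -7*b*(7*b - k) + 5*k*(7*b - k); both groups contain (7*b - k), giving -(7*b - 5*k)*(7*b - k).

-(3*b - 11*k)*(7*b - 5*k)*(7*b - k)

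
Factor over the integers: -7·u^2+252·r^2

7·(6·r+u)·(6·r-u)

Factor out 7, leaving 36·r^2-u^2, which is a difference of two squares.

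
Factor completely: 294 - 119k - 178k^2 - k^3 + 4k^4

(4k + 7)(k + 6)(k - 1)(k - 7)

Testing divisors of the constant over divisors of the leading coefficient, k = -6 is a root, giving the factor (k + 6) and quotient 4k^3 - 25k^2 - 28k + 49.
Next, k = 1 is a root, so (k - 1) divides it; the quotient is 4k^2 - 21k - 49.
The remaining quadratic factors as (4k + 7)(k - 7).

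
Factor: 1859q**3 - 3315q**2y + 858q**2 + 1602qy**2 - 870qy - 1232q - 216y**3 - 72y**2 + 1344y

Group: 11q(169q**2 - 117qy + 78q + 18y**2 + 6y - 112) - 12y(169q**2 - 117qy + 78q + 18y**2 + 6y - 112); both groups contain (169q**2 - 117qy + 78q + 18y**2 + 6y - 112), so (11q - 12y) is a factor with cofactor 169q**2 - 117qy + 78q + 18y**2 + 6y - 112.
The cofactor groups again: 169q**2 - 117qy + 78q + 18y**2 + 6y - 112 = 13q(13q - 3y - 8) + (-6y + 14)(13q - 3y - 8); both groups contain (13q - 3y - 8), giving (13q - 6y + 14)(13q - 3y - 8).

(11q - 12y)(13q - 3y - 8)(13q - 6y + 14)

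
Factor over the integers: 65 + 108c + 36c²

(6c + 13)(6c + 5)

Need a pair with product 36·65 = 2340 and sum 108: that's 78 and 30.
Split the middle term: 36c² + 78c + 30c + 65 = 6c(6c + 13) + 5(6c + 13).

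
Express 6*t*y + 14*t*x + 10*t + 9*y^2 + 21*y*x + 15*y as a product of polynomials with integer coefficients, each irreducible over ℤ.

(2*t + 3*y)*(3*y + 7*x + 5)

Group: 2*t*(3*y + 7*x + 5) + 3*y*(3*y + 7*x + 5); both groups contain (3*y + 7*x + 5).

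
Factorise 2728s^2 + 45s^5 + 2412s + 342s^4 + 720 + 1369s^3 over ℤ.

(3s + 4)(3s + 5)(5s + 3)(s^2 + 4s + 12)

By the rational root theorem, s = -4/3 is a root, giving the factor (3s + 4) and quotient 15s^4 + 94s^3 + 331s^2 + 468s + 180.
Then s = -5/3 is a root, giving the factor (3s + 5) and quotient 5s^3 + 23s^2 + 72s + 36.
Continuing, s = -3/5 is a root, so (5s + 3) is a factor; dividing leaves s^2 + 4s + 12.
The quadratic s^2 + 4s + 12 has discriminant -32 < 0 and is irreducible over ℤ.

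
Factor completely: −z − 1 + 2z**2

Need a pair with product 2·(−1) = −2 and sum −1: that's −2 and 1.
Split the middle term: 2z**2 − 2z + z − 1 = 2z(z − 1) + (z − 1).

(2z + 1)(z − 1)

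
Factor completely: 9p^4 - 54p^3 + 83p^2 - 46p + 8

(3p - 1)(3p - 2)(p - 1)(p - 4)

Trying the rational-root candidates, p = 4 is a root, so (p - 4) divides it; the quotient is 9p^3 - 18p^2 + 11p - 2.
Next, p = 2/3 is a root, so (3p - 2) is a factor; dividing leaves 3p^2 - 4p + 1.
The remaining quadratic factors as (3p - 1)(p - 1).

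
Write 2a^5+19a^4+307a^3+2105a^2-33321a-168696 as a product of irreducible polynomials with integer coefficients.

Trying the rational-root candidates, a = -9/2 is a root, so (2a+9) is a factor; dividing leaves a^4+5a^3+131a^2+463a-18744.
Then a = 8 is a root, so (a-8) is a factor; dividing leaves a^3+13a^2+235a+2343.
Continuing, a = -11 is a root, so (a+11) is a factor; dividing leaves a^2+2a+213.
The quadratic a^2+2a+213 has discriminant -848 < 0 and is irreducible over ℤ.

(2a+9)(a+11)(a-8)(a^2+2a+213)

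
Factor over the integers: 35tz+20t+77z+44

(5t+11)(7z+4)

Group as (35tz+20t) + (77z+44) = 5t(7z+4) + 11(7z+4).
Both groups share the factor (7z+4).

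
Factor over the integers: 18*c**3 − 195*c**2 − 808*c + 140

Among the possible rational roots, c = 1/6 is a root, so (6*c − 1) is a factor; dividing leaves 3*c**2 − 32*c − 140.
The remaining quadratic factors as (3*c + 10)(c − 14).

(3*c + 10)*(6*c − 1)*(c − 14)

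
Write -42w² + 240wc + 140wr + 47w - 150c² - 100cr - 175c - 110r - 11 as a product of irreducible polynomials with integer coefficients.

-(14w - 10c - 11)(3w - 15c - 10r - 1)

Group: -14w(3w - 15c - 10r - 1) + (10c + 11)(3w - 15c - 10r - 1); both groups contain (3w - 15c - 10r - 1).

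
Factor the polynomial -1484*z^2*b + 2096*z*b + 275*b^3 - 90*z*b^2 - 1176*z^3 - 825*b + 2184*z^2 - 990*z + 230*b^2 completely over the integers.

Group: 6*z*(-196*z^2 - 84*z*b + 364*z + 55*b^2 + 46*b - 165) + 5*b*(-196*z^2 - 84*z*b + 364*z + 55*b^2 + 46*b - 165); both groups contain (-196*z^2 - 84*z*b + 364*z + 55*b^2 + 46*b - 165), so (6*z + 5*b) is a factor with cofactor -196*z^2 - 84*z*b + 364*z + 55*b^2 + 46*b - 165.
The cofactor groups again: -196*z^2 - 84*z*b + 364*z + 55*b^2 + 46*b - 165 = -14*z*(14*z - 5*b - 11) + (-11*b + 15)*(14*z - 5*b - 11); both groups contain (14*z - 5*b - 11), giving -(14*z + 11*b - 15)*(14*z - 5*b - 11).

-(14*z - 5*b - 11)*(14*z + 11*b - 15)*(6*z + 5*b)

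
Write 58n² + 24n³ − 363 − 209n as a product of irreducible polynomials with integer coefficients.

(2n + 3)(3n + 11)(4n − 11)

Trying the rational-root candidates, n = −3/2 is a root, giving the factor (2n + 3) and quotient 12n² + 11n − 121.
The remaining quadratic factors as (3n + 11)(4n − 11).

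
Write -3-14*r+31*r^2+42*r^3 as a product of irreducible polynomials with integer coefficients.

By the rational root theorem, r = -1/6 is a root, so (6*r+1) is a factor; dividing leaves 7*r^2+4*r-3.
The remaining quadratic factors as (7*r-3)(r+1).

(6*r+1)*(7*r-3)*(r+1)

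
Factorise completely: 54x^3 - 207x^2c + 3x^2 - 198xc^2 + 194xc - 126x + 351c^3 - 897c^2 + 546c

(3x - 13c)(9x - 9c + 14)(2x + 3c - 3)

Group: 9x(6x^2 - 17xc - 9x - 39c^2 + 39c) + (-9c + 14)(6x^2 - 17xc - 9x - 39c^2 + 39c); both groups contain (6x^2 - 17xc - 9x - 39c^2 + 39c), so (9x - 9c + 14) is a factor with cofactor 6x^2 - 17xc - 9x - 39c^2 + 39c.
The cofactor groups again: 6x^2 - 17xc - 9x - 39c^2 + 39c = 2x(3x - 13c) + (3c - 3)(3x - 13c); both groups contain (3x - 13c), giving (2x + 3c - 3)(3x - 13c).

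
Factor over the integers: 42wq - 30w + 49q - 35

Group as (42wq - 30w) + (49q - 35) = 6w(7q - 5) + 7(7q - 5).
Both groups share the factor (7q - 5).

(6w + 7)(7q - 5)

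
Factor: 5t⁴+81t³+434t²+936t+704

Among the possible rational roots, t = −11/5 is a root, so (5t+11) is a factor; dividing leaves t³+14t²+56t+64.
Next, t = −4 is a root, giving the factor (t+4) and quotient t²+10t+16.
The remaining quadratic factors as (t+8)(t+2).

(5t+11)(t+2)(t+4)(t+8)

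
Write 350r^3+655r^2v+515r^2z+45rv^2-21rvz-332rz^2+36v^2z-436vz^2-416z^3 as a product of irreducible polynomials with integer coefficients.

(14r+v-13z)(5r+4z)(5r+9v+8z)

Group: 14r(25r^2+45rv+60rz+36vz+32z^2) + (v-13z)(25r^2+45rv+60rz+36vz+32z^2); both groups contain (25r^2+45rv+60rz+36vz+32z^2), so (14r+v-13z) is a factor with cofactor 25r^2+45rv+60rz+36vz+32z^2.
The cofactor groups again: 25r^2+45rv+60rz+36vz+32z^2 = 5r(5r+4z) + (9v+8z)(5r+4z); both groups contain (5r+4z), giving (5r+9v+8z)(5r+4z).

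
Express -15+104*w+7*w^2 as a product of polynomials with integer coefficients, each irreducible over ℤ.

(7*w-1)*(w+15)

Need a pair with product 7·(-15) = -105 and sum 104: that's -1 and 105.
Split the middle term: 7*w^2-w + 105*w-15 = w*(7*w-1) + 15*(7*w-1).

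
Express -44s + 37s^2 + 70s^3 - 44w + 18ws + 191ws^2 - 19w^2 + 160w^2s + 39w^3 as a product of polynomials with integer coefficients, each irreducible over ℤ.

(13w + 10s + 11)(3w + 7s - 4)(w + s)

Group: 3w(13w^2 + 23ws + 11w + 10s^2 + 11s) + (7s - 4)(13w^2 + 23ws + 11w + 10s^2 + 11s); both groups contain (13w^2 + 23ws + 11w + 10s^2 + 11s), so (3w + 7s - 4) is a factor with cofactor 13w^2 + 23ws + 11w + 10s^2 + 11s.
The cofactor groups again: 13w^2 + 23ws + 11w + 10s^2 + 11s = 13w(w + s) + (10s + 11)(w + s); both groups contain (w + s), giving (13w + 10s + 11)(w + s).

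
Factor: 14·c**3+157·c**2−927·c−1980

(2·c−11)·(7·c+12)·(c+15)

Trying the rational-root candidates, c = −12/7 is a root, giving the factor (7·c+12) and quotient 2·c**2+19·c−165.
The remaining quadratic factors as (c+15)(2·c−11).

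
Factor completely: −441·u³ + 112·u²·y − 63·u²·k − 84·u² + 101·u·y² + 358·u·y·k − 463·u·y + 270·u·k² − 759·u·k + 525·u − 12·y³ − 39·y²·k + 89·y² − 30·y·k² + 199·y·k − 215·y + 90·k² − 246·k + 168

Group: 7·u·(−63·u² + 43·u·y + 45·u·k − 84·u − 4·y² − 5·y·k + 19·y + 15·k − 21) + (3·y + 6·k − 8)·(−63·u² + 43·u·y + 45·u·k − 84·u − 4·y² − 5·y·k + 19·y + 15·k − 21); both groups contain (−63·u² + 43·u·y + 45·u·k − 84·u − 4·y² − 5·y·k + 19·y + 15·k − 21), so (7·u + 3·y + 6·k − 8) is a factor with cofactor −63·u² + 43·u·y + 45·u·k − 84·u − 4·y² − 5·y·k + 19·y + 15·k − 21.
The cofactor groups again: −63·u² + 43·u·y + 45·u·k − 84·u − 4·y² − 5·y·k + 19·y + 15·k − 21 = −7·u·(9·u − y + 3) + (4·y + 5·k − 7)·(9·u − y + 3); both groups contain (9·u − y + 3), giving −(7·u − 4·y − 5·k + 7)·(9·u − y + 3).

−(7·u − 4·y − 5·k + 7)·(7·u + 3·y + 6·k − 8)·(9·u − y + 3)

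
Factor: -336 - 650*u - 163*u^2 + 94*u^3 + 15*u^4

Among the possible rational roots, u = 3 is a root, so (u - 3) divides it; the quotient is 15*u^3 + 139*u^2 + 254*u + 112.
Next, u = -8/5 is a root, giving the factor (5*u + 8) and quotient 3*u^2 + 23*u + 14.
The remaining quadratic factors as (3*u + 2)(u + 7).

(3*u + 2)*(5*u + 8)*(u + 7)*(u - 3)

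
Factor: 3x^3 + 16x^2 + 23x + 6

Among the possible rational roots, x = -3 is a root, so (x + 3) divides it; the quotient is 3x^2 + 7x + 2.
The remaining quadratic factors as (x + 2)(3x + 1).

(3x + 1)(x + 2)(x + 3)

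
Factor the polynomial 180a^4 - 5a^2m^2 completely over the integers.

5a^2(6a + m)(6a - m)

Pull out the common factor 5a^2; 36a^2 - m^2 is a difference of squares.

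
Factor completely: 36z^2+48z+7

Need a pair with product 36·7 = 252 and sum 48: that's 6 and 42.
Split the middle term: 36z^2+6z + 42z+7 = 6z(6z+1) + 7(6z+1).

(6z+1)(6z+7)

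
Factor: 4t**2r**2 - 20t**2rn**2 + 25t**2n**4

Every term has a factor of t**2; factoring it out leaves 4r**2 - 20rn**2 + 25n**4.
Recognize a perfect-square trinomial with the parts 2r and 5n**2.

t**2(2r - 5n**2)**2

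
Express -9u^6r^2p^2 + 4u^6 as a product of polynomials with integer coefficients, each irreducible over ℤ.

Factor out u^6 first: what remains is -9r^2p^2 + 4.
Recognize a difference of squares with the parts 2 and 3rp.

-u^6(3rp + 2)(3rp - 2)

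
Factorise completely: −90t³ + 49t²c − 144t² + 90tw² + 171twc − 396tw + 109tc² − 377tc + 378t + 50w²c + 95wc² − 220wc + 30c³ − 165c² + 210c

Group: 5t(−18t² + 18tw + 17tc − 54t + 10wc + 15c² − 30c) + (5w + 2c − 7)(−18t² + 18tw + 17tc − 54t + 10wc + 15c² − 30c); both groups contain (−18t² + 18tw + 17tc − 54t + 10wc + 15c² − 30c), so (5t + 5w + 2c − 7) is a factor with cofactor −18t² + 18tw + 17tc − 54t + 10wc + 15c² − 30c.
The cofactor groups again: −18t² + 18tw + 17tc − 54t + 10wc + 15c² − 30c = −9t(2t − 2w − 3c + 6) − 5c(2t − 2w − 3c + 6); both groups contain (2t − 2w − 3c + 6), giving −(9t + 5c)(2t − 2w − 3c + 6).

−(2t − 2w − 3c + 6)(5t + 5w + 2c − 7)(9t + 5c)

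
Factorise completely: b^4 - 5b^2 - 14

Substitute u = b^2 to get a quadratic in u, then factor.
b^2 + 2 is irreducible over ℤ (always positive, so no real roots).
b^2 - 7 is irreducible over ℤ (7 is not a perfect square).

(b^2 + 2)(b^2 - 7)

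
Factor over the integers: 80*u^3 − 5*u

Factor out 5*u, leaving 16*u^2 − 1, which is a difference of two squares.

5*u*(4*u + 1)*(4*u − 1)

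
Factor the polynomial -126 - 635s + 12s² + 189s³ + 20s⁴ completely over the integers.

Among the possible rational roots, s = -2 is a root, so (s + 2) divides it; the quotient is 20s³ + 149s² - 286s - 63.
Next, s = -1/5 is a root, so (5s + 1) divides it; the quotient is 4s² + 29s - 63.
The remaining quadratic factors as (s + 9)(4s - 7).

(4s - 7)(5s + 1)(s + 2)(s + 9)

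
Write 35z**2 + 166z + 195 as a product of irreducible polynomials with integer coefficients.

Need a pair with product 35·195 = 6825 and sum 166: that's 91 and 75.
Split the middle term: 35z**2 + 91z + 75z + 195 = 7z(5z + 13) + 15(5z + 13).

(5z + 13)(7z + 15)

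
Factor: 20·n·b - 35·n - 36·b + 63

(4·b - 7)·(5·n - 9)

Group as (20·n·b - 35·n) + (-36·b + 63) = 5·n·(4·b - 7) - 9·(4·b - 7).
Both groups share the factor (4·b - 7).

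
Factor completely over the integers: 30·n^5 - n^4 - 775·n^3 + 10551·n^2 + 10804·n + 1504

Trying the rational-root candidates, n = -1/6 is a root, giving the factor (6·n + 1) and quotient 5·n^4 - n^3 - 129·n^2 + 1780·n + 1504.
Next, n = -4/5 is a root, so (5·n + 4) is a factor; dividing leaves n^3 - n^2 - 25·n + 376.
Next, n = -8 is a root, giving the factor (n + 8) and quotient n^2 - 9·n + 47.
The quadratic n^2 - 9·n + 47 has discriminant -107 < 0 and is irreducible over ℤ.

(5·n + 4)·(6·n + 1)·(n + 8)·(n^2 - 9·n + 47)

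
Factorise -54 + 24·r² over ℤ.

Every term has a factor of 6. Then 4·r² - 9 = (2·r)² − (3)².

6·(2·r + 3)·(2·r - 3)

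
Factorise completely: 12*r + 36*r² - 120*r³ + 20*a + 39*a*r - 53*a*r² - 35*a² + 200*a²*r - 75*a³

Group: 3*a*(-25*a² + 25*a*r - 20*a + 24*r² - 12*r) + (-5*r - 1)*(-25*a² + 25*a*r - 20*a + 24*r² - 12*r); both groups contain (-25*a² + 25*a*r - 20*a + 24*r² - 12*r), so (3*a - 5*r - 1) is a factor with cofactor -25*a² + 25*a*r - 20*a + 24*r² - 12*r.
The cofactor groups again: -25*a² + 25*a*r - 20*a + 24*r² - 12*r = -5*a*(5*a - 8*r + 4) - 3*r*(5*a - 8*r + 4); both groups contain (5*a - 8*r + 4), giving -(5*a + 3*r)*(5*a - 8*r + 4).

-(3*a - 5*r - 1)*(5*a + 3*r)*(5*a - 8*r + 4)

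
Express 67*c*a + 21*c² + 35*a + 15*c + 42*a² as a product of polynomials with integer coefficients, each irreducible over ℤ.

(7*c + 6*a + 5)*(3*c + 7*a)

Group: 7*c*(3*c + 7*a) + (6*a + 5)*(3*c + 7*a); both groups contain (3*c + 7*a).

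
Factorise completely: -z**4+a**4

(a)⁴ − (z)⁴ = ((a)² − (z)²)((a)² + (z)²); the first factor splits again, the second (a**2+z**2) is irreducible.

(a+z)(a-z)(a**2+z**2)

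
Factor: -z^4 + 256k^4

Write as (16k^2)² − (z^2)², then factor 16k^2 - z^2 once more.

(4k + z)(4k - z)(16k^2 + z^2)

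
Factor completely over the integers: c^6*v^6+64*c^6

c^6*(v^2+4)*(v^4-4*v^2+16)

Factor out c^6 first: what remains is v^6+64.
Recognize a sum of cubes with the parts v^2 and 4.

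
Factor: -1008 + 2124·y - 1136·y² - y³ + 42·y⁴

(6·y - 7)·(7·y - 6)·(y + 6)·(y - 4)

Among the possible rational roots, y = -6 is a root, so (y + 6) divides it; the quotient is 42·y³ - 253·y² + 382·y - 168.
Then y = 4 is a root, so (y - 4) is a factor; dividing leaves 42·y² - 85·y + 42.
The remaining quadratic factors as (7·y - 6)(6·y - 7).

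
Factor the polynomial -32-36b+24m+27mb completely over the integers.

(3m-4)(9b+8)

Group as (27mb+24m) + (-36b-32) = 3m(9b+8) - 4(9b+8).
Both groups share the factor (9b+8).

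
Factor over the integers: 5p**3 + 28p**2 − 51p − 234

(5p + 13)(p + 6)(p − 3)

By the rational root theorem, p = −6 is a root, giving the factor (p + 6) and quotient 5p**2 − 2p − 39.
The remaining quadratic factors as (5p + 13)(p − 3).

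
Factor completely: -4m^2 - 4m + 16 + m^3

Testing divisors of the constant over divisors of the leading coefficient, m = 4 is a root, giving the factor (m - 4) and quotient m^2 - 4.
The remaining quadratic factors as (m + 2)(m - 2).

(m + 2)(m - 2)(m - 4)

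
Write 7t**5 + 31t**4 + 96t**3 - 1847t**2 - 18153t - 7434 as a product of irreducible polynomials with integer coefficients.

By the rational root theorem, t = -3/7 is a root, giving the factor (7t + 3) and quotient t**4 + 4t**3 + 12t**2 - 269t - 2478.
Continuing, t = 7 is a root, so (t - 7) divides it; the quotient is t**3 + 11t**2 + 89t + 354.
Then t = -6 is a root, so (t + 6) divides it; the quotient is t**2 + 5t + 59.
The quadratic t**2 + 5t + 59 has discriminant -211 < 0 and is irreducible over ℤ.

(7t + 3)(t + 6)(t - 7)(t**2 + 5t + 59)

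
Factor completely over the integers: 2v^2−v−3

(2v−3)(v+1)

Need a pair with product 2·(−3) = −6 and sum −1: that's −3 and 2.
Split the middle term: 2v^2−3v + 2v−3 = v(2v−3) + (2v−3).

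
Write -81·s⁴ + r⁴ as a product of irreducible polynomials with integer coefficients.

(r)⁴ − (3·s)⁴ = ((r)² − (3·s)²)((r)² + (3·s)²); the first factor splits again, the second (r² + 9·s²) is irreducible.

(r + 3·s)·(r - 3·s)·(r² + 9·s²)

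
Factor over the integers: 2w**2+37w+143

Need a pair with product 2·143 = 286 and sum 37: that's 26 and 11.
Split the middle term: 2w**2+26w + 11w+143 = 2w(w+13) + 11(w+13).

(2w+11)(w+13)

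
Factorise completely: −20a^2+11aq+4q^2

−(4a+q)(5a−4q)

Group: −5a(4a+q) + 4q(4a+q); both groups contain (4a+q).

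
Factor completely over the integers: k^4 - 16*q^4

Write as (k^2)² − (4*q^2)², then factor k^2 - 4*q^2 once more.

(k + 2*q)*(k - 2*q)*(k^2 + 4*q^2)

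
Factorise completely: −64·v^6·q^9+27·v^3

Factor out v^3 first: what remains is −64·v^3·q^9+27.
Recognize a difference of cubes with the parts 3 and 4·v·q^3.

−v^3·(4·v·q^3−3)·(16·v^2·q^6+12·v·q^3+9)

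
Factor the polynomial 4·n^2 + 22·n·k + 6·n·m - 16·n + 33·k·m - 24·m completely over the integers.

Group: 2·n·(2·n + 3·m) + (11·k - 8)·(2·n + 3·m); both groups contain (2·n + 3·m).

(2·n + 11·k - 8)·(2·n + 3·m)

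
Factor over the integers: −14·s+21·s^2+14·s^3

7·s·(2·s−1)·(s+2)

Pull out the common factor 7·s, then factor the remaining trinomial.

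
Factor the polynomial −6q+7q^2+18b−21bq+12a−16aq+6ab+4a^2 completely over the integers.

(2a+3b−q)(2a−7q+6)

Group: 2a(2a+3b−q) + (−7q+6)(2a+3b−q); both groups contain (2a+3b−q).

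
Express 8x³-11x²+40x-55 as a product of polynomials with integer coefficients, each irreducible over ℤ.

Group as (8x³+40x) + (-11x²-55) = 8x(x²+5) - 11(x²+5).
Both groups share the factor (x²+5).

(8x-11)(x²+5)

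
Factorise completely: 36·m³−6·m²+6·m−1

Group as (36·m³+6·m) + (−6·m²−1) = 6·m·(6·m²+1) − (6·m²+1).
Both groups share the factor (6·m²+1).

(6·m−1)·(6·m²+1)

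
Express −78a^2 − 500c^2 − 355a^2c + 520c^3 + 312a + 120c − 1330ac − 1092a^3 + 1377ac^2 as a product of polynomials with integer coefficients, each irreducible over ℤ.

Group: 7a(−156a^2 − 229ac + 78a − 65c^2 + 30c) + (−8c + 4)(−156a^2 − 229ac + 78a − 65c^2 + 30c); both groups contain (−156a^2 − 229ac + 78a − 65c^2 + 30c), so (7a − 8c + 4) is a factor with cofactor −156a^2 − 229ac + 78a − 65c^2 + 30c.
The cofactor groups again: −156a^2 − 229ac + 78a − 65c^2 + 30c = −12a(13a + 5c) + (−13c + 6)(13a + 5c); both groups contain (13a + 5c), giving −(12a + 13c − 6)(13a + 5c).

−(12a + 13c − 6)(13a + 5c)(7a − 8c + 4)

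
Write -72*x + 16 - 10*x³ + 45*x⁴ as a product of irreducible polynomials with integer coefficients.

(9*x - 2)*(5*x³ - 8)

Group as (45*x⁴ - 72*x) + (-10*x³ + 16) = 9*x*(5*x³ - 8) - 2*(5*x³ - 8).
Both groups share the factor (5*x³ - 8).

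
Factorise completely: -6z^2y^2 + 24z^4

Pull out the common factor 6z^2; 4z^2 - y^2 is a difference of squares.

6z^2(2z - y)(2z + y)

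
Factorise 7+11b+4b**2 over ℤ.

Need a pair with product 4·7 = 28 and sum 11: that's 7 and 4.
Split the middle term: 4b**2+7b + 4b+7 = b(4b+7) + (4b+7).

(4b+7)(b+1)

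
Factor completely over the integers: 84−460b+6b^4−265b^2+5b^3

(6b−1)(b+2)(b+6)(b−7)

Trying the rational-root candidates, b = −6 is a root, giving the factor (b+6) and quotient 6b^3−31b^2−79b+14.
Next, b = 1/6 is a root, so (6b−1) divides it; the quotient is b^2−5b−14.
The remaining quadratic factors as (b−7)(b+2).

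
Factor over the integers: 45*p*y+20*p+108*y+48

(5*p+12)*(9*y+4)

Group as (45*p*y+20*p) + (108*y+48) = 5*p*(9*y+4) + 12*(9*y+4).
Both groups share the factor (9*y+4).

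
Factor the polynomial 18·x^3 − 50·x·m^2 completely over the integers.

2·x·(3·x − 5·m)·(3·x + 5·m)

Factor out 2·x, leaving 9·x^2 − 25·m^2, which is a difference of two squares.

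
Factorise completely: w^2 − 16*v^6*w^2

−w^2*(4*v^3 + 1)*(4*v^3 − 1)

Factor out w^2 first: what remains is −16*v^6 + 1.
Recognize a difference of squares with the parts 1 and 4*v^3.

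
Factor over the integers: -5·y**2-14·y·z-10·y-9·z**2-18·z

-(5·y+9·z)·(y+z+2)

Group: -y·(5·y+9·z) + (-z-2)·(5·y+9·z); both groups contain (5·y+9·z).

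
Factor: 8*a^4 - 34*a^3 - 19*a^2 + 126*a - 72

Among the possible rational roots, a = 3/2 is a root, so (2*a - 3) is a factor; dividing leaves 4*a^3 - 11*a^2 - 26*a + 24.
Then a = 3/4 is a root, so (4*a - 3) is a factor; dividing leaves a^2 - 2*a - 8.
The remaining quadratic factors as (a + 2)(a - 4).

(2*a - 3)*(4*a - 3)*(a + 2)*(a - 4)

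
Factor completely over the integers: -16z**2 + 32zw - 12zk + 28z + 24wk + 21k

Group: -4z(4z + 3k) + (8w + 7)(4z + 3k); both groups contain (4z + 3k).

-(4z - 8w - 7)(4z + 3k)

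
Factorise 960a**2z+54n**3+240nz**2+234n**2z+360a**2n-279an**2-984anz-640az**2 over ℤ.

Group: 8a(45an+120az-18n**2-78nz-80z**2) - 3n(45an+120az-18n**2-78nz-80z**2); both groups contain (45an+120az-18n**2-78nz-80z**2), so (8a-3n) is a factor with cofactor 45an+120az-18n**2-78nz-80z**2.
The cofactor groups again: 45an+120az-18n**2-78nz-80z**2 = 15a(3n+8z) + (-6n-10z)(3n+8z); both groups contain (3n+8z), giving (15a-6n-10z)(3n+8z).

(15a-6n-10z)(3n+8z)(8a-3n)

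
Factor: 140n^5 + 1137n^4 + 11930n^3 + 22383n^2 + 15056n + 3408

(4n + 3)(5n + 4)(7n + 4)(n^2 + 6n + 71)

By the rational root theorem, n = −3/4 is a root, so (4n + 3) divides it; the quotient is 35n^4 + 258n^3 + 2789n^2 + 3504n + 1136.
Continuing, n = −4/7 is a root, giving the factor (7n + 4) and quotient 5n^3 + 34n^2 + 379n + 284.
Next, n = −4/5 is a root, so (5n + 4) is a factor; dividing leaves n^2 + 6n + 71.
The quadratic n^2 + 6n + 71 has discriminant −248 < 0 and is irreducible over ℤ.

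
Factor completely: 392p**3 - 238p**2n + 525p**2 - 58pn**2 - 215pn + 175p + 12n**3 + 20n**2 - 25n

Group: 7p(56p**2 - 26pn + 75p - 12n**2 - 20n + 25) - n(56p**2 - 26pn + 75p - 12n**2 - 20n + 25); both groups contain (56p**2 - 26pn + 75p - 12n**2 - 20n + 25), so (7p - n) is a factor with cofactor 56p**2 - 26pn + 75p - 12n**2 - 20n + 25.
The cofactor groups again: 56p**2 - 26pn + 75p - 12n**2 - 20n + 25 = 8p(7p + 2n + 5) + (-6n + 5)(7p + 2n + 5); both groups contain (7p + 2n + 5), giving (8p - 6n + 5)(7p + 2n + 5).

(8p - 6n + 5)(7p - n)(7p + 2n + 5)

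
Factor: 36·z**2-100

Pull out the common factor 4; 9·z**2-25 is a difference of squares.

4·(3·z+5)·(3·z-5)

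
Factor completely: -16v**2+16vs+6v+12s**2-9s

-(2v-3s)(8v+4s-3)

Group: -2v(8v+4s-3) + 3s(8v+4s-3); both groups contain (8v+4s-3).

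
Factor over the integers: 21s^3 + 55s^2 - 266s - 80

Among the possible rational roots, s = -2/7 is a root, so (7s + 2) is a factor; dividing leaves 3s^2 + 7s - 40.
The remaining quadratic factors as (s + 5)(3s - 8).

(3s - 8)(7s + 2)(s + 5)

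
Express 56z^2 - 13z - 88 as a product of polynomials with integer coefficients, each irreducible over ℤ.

(7z + 8)(8z - 11)

Need a pair with product 56·(-88) = -4928 and sum -13: that's 64 and -77.
Split the middle term: 56z^2 + 64z - 77z - 88 = 8z(7z + 8) - 11(7z + 8).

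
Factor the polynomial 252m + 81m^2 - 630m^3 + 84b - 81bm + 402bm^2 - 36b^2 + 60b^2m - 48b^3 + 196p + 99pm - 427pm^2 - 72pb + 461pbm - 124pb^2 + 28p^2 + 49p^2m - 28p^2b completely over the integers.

-(7p + 3b + 9m)(p + 4b - 10m + 7)(4b - 7m - 4)

Group: p(-28pb + 49pm + 28p - 12b^2 - 15bm + 12b + 63m^2 + 36m) + (4b - 10m + 7)(-28pb + 49pm + 28p - 12b^2 - 15bm + 12b + 63m^2 + 36m); both groups contain (-28pb + 49pm + 28p - 12b^2 - 15bm + 12b + 63m^2 + 36m), so (p + 4b - 10m + 7) is a factor with cofactor -28pb + 49pm + 28p - 12b^2 - 15bm + 12b + 63m^2 + 36m.
The cofactor groups again: -28pb + 49pm + 28p - 12b^2 - 15bm + 12b + 63m^2 + 36m = -7p(4b - 7m - 4) + (-3b - 9m)(4b - 7m - 4); both groups contain (4b - 7m - 4), giving -(7p + 3b + 9m)(4b - 7m - 4).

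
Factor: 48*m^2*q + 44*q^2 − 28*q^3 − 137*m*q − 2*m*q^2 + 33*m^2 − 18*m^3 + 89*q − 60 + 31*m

−(2*m − 2*q − 3)*(3*m + 2*q − 5)*(3*m − 7*q + 4)

Group: 2*m*(−9*m^2 + 15*m*q + 3*m + 14*q^2 − 43*q + 20) + (−2*q − 3)*(−9*m^2 + 15*m*q + 3*m + 14*q^2 − 43*q + 20); both groups contain (−9*m^2 + 15*m*q + 3*m + 14*q^2 − 43*q + 20), so (2*m − 2*q − 3) is a factor with cofactor −9*m^2 + 15*m*q + 3*m + 14*q^2 − 43*q + 20.
The cofactor groups again: −9*m^2 + 15*m*q + 3*m + 14*q^2 − 43*q + 20 = −3*m*(3*m + 2*q − 5) + (7*q − 4)*(3*m + 2*q − 5); both groups contain (3*m + 2*q − 5), giving −(3*m − 7*q + 4)*(3*m + 2*q − 5).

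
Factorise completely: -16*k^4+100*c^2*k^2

Every term has a factor of 4*k^2. Then 25*c^2-4*k^2 = (5*c)² − (2*k)².

4*k^2*(5*c+2*k)*(5*c-2*k)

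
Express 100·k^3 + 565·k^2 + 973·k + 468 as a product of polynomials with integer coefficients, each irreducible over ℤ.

Testing divisors of the constant over divisors of the leading coefficient, k = -9/4 is a root, so (4·k + 9) is a factor; dividing leaves 25·k^2 + 85·k + 52.
The remaining quadratic factors as (5·k + 13)(5·k + 4).

(4·k + 9)·(5·k + 13)·(5·k + 4)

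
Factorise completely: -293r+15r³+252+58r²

Among the possible rational roots, r = 4/3 is a root, giving the factor (3r-4) and quotient 5r²+26r-63.
The remaining quadratic factors as (5r-9)(r+7).

(3r-4)(5r-9)(r+7)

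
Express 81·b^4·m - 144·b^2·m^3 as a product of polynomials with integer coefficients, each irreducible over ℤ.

Every term has a factor of 9·b^2·m. Then 9·b^2 - 16·m^2 = (3·b)² − (4·m)².

9·b^2·m·(3·b + 4·m)·(3·b - 4·m)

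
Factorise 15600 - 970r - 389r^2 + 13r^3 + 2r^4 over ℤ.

Trying the rational-root candidates, r = 13/2 is a root, so (2r - 13) is a factor; dividing leaves r^3 + 13r^2 - 110r - 1200.
Continuing, r = -15 is a root, so (r + 15) divides it; the quotient is r^2 - 2r - 80.
The remaining quadratic factors as (r - 10)(r + 8).

(2r - 13)(r + 15)(r + 8)(r - 10)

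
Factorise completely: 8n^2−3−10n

(2n−3)(4n+1)

Need a pair with product 8·(−3) = −24 and sum −10: that's 2 and −12.
Split the middle term: 8n^2+2n − 12n−3 = 2n(4n+1) − 3(4n+1).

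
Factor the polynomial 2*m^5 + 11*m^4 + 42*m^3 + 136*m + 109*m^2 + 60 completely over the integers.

(2*m + 3)*(m + 1)*(m + 2)*(m^2 + m + 10)

Among the possible rational roots, m = -1 is a root, so (m + 1) divides it; the quotient is 2*m^4 + 9*m^3 + 33*m^2 + 76*m + 60.
Then m = -2 is a root, so (m + 2) is a factor; dividing leaves 2*m^3 + 5*m^2 + 23*m + 30.
Then m = -3/2 is a root, so (2*m + 3) is a factor; dividing leaves m^2 + m + 10.
The quadratic m^2 + m + 10 has discriminant -39 < 0 and is irreducible over ℤ.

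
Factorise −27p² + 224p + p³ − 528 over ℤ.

(p − 11)(p − 12)(p − 4)

Trying the rational-root candidates, p = 11 is a root, giving the factor (p − 11) and quotient p² − 16p + 48.
The remaining quadratic factors as (p − 12)(p − 4).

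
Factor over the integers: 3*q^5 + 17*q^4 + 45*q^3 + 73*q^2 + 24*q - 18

(3*q - 1)*(q + 1)*(q + 3)*(q^2 + 2*q + 6)

Trying the rational-root candidates, q = -1 is a root, so (q + 1) divides it; the quotient is 3*q^4 + 14*q^3 + 31*q^2 + 42*q - 18.
Continuing, q = -3 is a root, giving the factor (q + 3) and quotient 3*q^3 + 5*q^2 + 16*q - 6.
Then q = 1/3 is a root, giving the factor (3*q - 1) and quotient q^2 + 2*q + 6.
The quadratic q^2 + 2*q + 6 has discriminant -20 < 0 and is irreducible over ℤ.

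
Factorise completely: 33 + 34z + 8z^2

Need a pair with product 8·33 = 264 and sum 34: that's 12 and 22.
Split the middle term: 8z^2 + 12z + 22z + 33 = 4z(2z + 3) + 11(2z + 3).

(2z + 3)(4z + 11)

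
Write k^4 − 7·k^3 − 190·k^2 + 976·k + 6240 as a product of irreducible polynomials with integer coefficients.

(k + 12)·(k + 4)·(k − 10)·(k − 13)

Testing divisors of the constant over divisors of the leading coefficient, k = 13 is a root, so (k − 13) is a factor; dividing leaves k^3 + 6·k^2 − 112·k − 480.
Then k = −12 is a root, giving the factor (k + 12) and quotient k^2 − 6·k − 40.
The remaining quadratic factors as (k + 4)(k − 10).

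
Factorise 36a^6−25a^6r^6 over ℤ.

−a^6(5r^3+6)(5r^3−6)

Every term has a factor of a^6; factoring it out leaves −25r^6+36.
Recognize a difference of squares with the parts 6 and 5r^3.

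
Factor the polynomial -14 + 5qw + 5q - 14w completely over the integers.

(5q - 14)(w + 1)

Group as (5qw + 5q) + (-14w - 14) = 5q(w + 1) - 14(w + 1).
Both groups share the factor (w + 1).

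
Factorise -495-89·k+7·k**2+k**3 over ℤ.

(k+11)·(k+5)·(k-9)

Among the possible rational roots, k = -11 is a root, giving the factor (k+11) and quotient k**2-4·k-45.
The remaining quadratic factors as (k-9)(k+5).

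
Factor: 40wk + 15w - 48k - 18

(5w - 6)(8k + 3)

Group as (40wk + 15w) + (-48k - 18) = 5w(8k + 3) - 6(8k + 3).
Both groups share the factor (8k + 3).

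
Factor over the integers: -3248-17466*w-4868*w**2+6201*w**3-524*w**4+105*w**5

(3*w-7)*(5*w+1)*(7*w+8)*(w**2-4*w+58)

Among the possible rational roots, w = -8/7 is a root, giving the factor (7*w+8) and quotient 15*w**4-92*w**3+991*w**2-1828*w-406.
Then w = -1/5 is a root, giving the factor (5*w+1) and quotient 3*w**3-19*w**2+202*w-406.
Continuing, w = 7/3 is a root, giving the factor (3*w-7) and quotient w**2-4*w+58.
The quadratic w**2-4*w+58 has discriminant -216 < 0 and is irreducible over ℤ.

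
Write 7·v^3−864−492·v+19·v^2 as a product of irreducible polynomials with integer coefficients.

Testing divisors of the constant over divisors of the leading coefficient, v = −12/7 is a root, so (7·v+12) is a factor; dividing leaves v^2+v−72.
The remaining quadratic factors as (v−8)(v+9).

(7·v+12)·(v+9)·(v−8)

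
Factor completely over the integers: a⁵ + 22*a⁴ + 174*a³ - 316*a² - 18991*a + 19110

(a + 15)*(a - 1)*(a - 7)*(a² + 15*a + 182)

Among the possible rational roots, a = -15 is a root, giving the factor (a + 15) and quotient a⁴ + 7*a³ + 69*a² - 1351*a + 1274.
Continuing, a = 7 is a root, so (a - 7) is a factor; dividing leaves a³ + 14*a² + 167*a - 182.
Next, a = 1 is a root, giving the factor (a - 1) and quotient a² + 15*a + 182.
The quadratic a² + 15*a + 182 has discriminant -503 < 0 and is irreducible over ℤ.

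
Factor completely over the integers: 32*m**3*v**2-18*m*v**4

Factor out 2*m*v**2, leaving 16*m**2-9*v**2, which is a difference of two squares.

2*m*v**2*(4*m+3*v)*(4*m-3*v)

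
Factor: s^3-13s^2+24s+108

Testing divisors of the constant over divisors of the leading coefficient, s = -2 is a root, so (s+2) is a factor; dividing leaves s^2-15s+54.
The remaining quadratic factors as (s-9)(s-6).

(s+2)(s-6)(s-9)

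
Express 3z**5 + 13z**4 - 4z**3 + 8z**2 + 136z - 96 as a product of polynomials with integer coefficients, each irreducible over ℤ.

Trying the rational-root candidates, z = 2/3 is a root, so (3z - 2) divides it; the quotient is z**4 + 5z**3 + 2z**2 + 4z + 48.
Next, z = -3 is a root, giving the factor (z + 3) and quotient z**3 + 2z**2 - 4z + 16.
Continuing, z = -4 is a root, so (z + 4) divides it; the quotient is z**2 - 2z + 4.
The quadratic z**2 - 2z + 4 has discriminant -12 < 0 and is irreducible over ℤ.

(3z - 2)(z + 3)(z + 4)(z**2 - 2z + 4)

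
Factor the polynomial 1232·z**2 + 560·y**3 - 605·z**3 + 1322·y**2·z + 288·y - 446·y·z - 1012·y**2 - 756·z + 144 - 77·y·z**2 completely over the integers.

(14·y + 11·z - 12)·(5·y + 11·z - 6)·(8·y - 5·z + 2)

Group: 14·y·(40·y**2 + 63·y·z - 38·y - 55·z**2 + 52·z - 12) + (11·z - 12)·(40·y**2 + 63·y·z - 38·y - 55·z**2 + 52·z - 12); both groups contain (40·y**2 + 63·y·z - 38·y - 55·z**2 + 52·z - 12), so (14·y + 11·z - 12) is a factor with cofactor 40·y**2 + 63·y·z - 38·y - 55·z**2 + 52·z - 12.
The cofactor groups again: 40·y**2 + 63·y·z - 38·y - 55·z**2 + 52·z - 12 = 8·y·(5·y + 11·z - 6) + (-5·z + 2)·(5·y + 11·z - 6); both groups contain (5·y + 11·z - 6), giving (8·y - 5·z + 2)·(5·y + 11·z - 6).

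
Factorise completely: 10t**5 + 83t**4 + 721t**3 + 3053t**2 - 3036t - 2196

(2t + 1)(5t - 6)(t + 6)(t**2 + 3t + 61)

Among the possible rational roots, t = -6 is a root, giving the factor (t + 6) and quotient 10t**4 + 23t**3 + 583t**2 - 445t - 366.
Next, t = 6/5 is a root, giving the factor (5t - 6) and quotient 2t**3 + 7t**2 + 125t + 61.
Next, t = -1/2 is a root, giving the factor (2t + 1) and quotient t**2 + 3t + 61.
The quadratic t**2 + 3t + 61 has discriminant -235 < 0 and is irreducible over ℤ.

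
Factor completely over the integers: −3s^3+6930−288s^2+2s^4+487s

By the rational root theorem, s = −11 is a root, so (s+11) divides it; the quotient is 2s^3−25s^2−13s+630.
Continuing, s = 10 is a root, so (s−10) divides it; the quotient is 2s^2−5s−63.
The remaining quadratic factors as (2s+9)(s−7).

(2s+9)(s+11)(s−10)(s−7)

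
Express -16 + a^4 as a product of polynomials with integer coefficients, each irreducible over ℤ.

(a + 2)*(a - 2)*(a^2 + 4)

Write as (a^2)² − (4)², then factor a^2 - 4 once more.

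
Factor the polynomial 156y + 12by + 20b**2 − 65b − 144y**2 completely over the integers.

Group: 4b(5b − 12y) + (12y − 13)(5b − 12y); both groups contain (5b − 12y).

(4b + 12y − 13)(5b − 12y)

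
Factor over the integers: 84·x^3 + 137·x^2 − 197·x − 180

By the rational root theorem, x = −9/4 is a root, so (4·x + 9) is a factor; dividing leaves 21·x^2 − 13·x − 20.
The remaining quadratic factors as (7·x + 5)(3·x − 4).

(3·x − 4)·(4·x + 9)·(7·x + 5)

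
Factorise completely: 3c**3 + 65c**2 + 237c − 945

Among the possible rational roots, c = −9 is a root, giving the factor (c + 9) and quotient 3c**2 + 38c − 105.
The remaining quadratic factors as (3c − 7)(c + 15).

(3c − 7)(c + 15)(c + 9)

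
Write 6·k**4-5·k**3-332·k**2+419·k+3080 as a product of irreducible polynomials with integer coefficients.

(2·k-11)·(3·k+8)·(k+7)·(k-5)

Trying the rational-root candidates, k = -7 is a root, giving the factor (k+7) and quotient 6·k**3-47·k**2-3·k+440.
Then k = 5 is a root, so (k-5) divides it; the quotient is 6·k**2-17·k-88.
The remaining quadratic factors as (3·k+8)(2·k-11).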